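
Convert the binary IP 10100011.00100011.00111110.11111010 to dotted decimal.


10100011 = 163
00100011 = 35
00111110 = 62
11111010 = 250
IP: 163.35.62.250


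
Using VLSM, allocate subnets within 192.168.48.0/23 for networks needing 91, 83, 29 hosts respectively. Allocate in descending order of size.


91 hosts -> /25 (126 usable): 192.168.48.0/25
83 hosts -> /25 (126 usable): 192.168.48.128/25
29 hosts -> /27 (30 usable): 192.168.49.0/27
Allocation: 192.168.48.0/25 (91 hosts, 126 usable); 192.168.48.128/25 (83 hosts, 126 usable); 192.168.49.0/27 (29 hosts, 30 usable)


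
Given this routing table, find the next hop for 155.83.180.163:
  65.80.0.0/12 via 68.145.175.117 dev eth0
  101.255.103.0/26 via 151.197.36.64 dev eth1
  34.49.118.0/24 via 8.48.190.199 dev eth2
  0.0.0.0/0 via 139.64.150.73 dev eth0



Longest prefix match for 155.83.180.163:
  /12 65.80.0.0: no
  /26 101.255.103.0: no
  /24 34.49.118.0: no
  /0 0.0.0.0: MATCH
Selected: next-hop 139.64.150.73 via eth0 (matched /0)


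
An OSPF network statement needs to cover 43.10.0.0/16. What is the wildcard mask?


Subnet mask: 255.255.0.0
Wildcard = 255.255.255.255 - subnet mask
255 - 255 = 0
255 - 255 = 0
255 - 0 = 255
255 - 0 = 255
Wildcard: 0.0.255.255


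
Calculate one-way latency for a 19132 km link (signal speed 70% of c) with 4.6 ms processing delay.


Speed = 0.7 * 3e5 km/s = 210000 km/s
Propagation delay = 19132 / 210000 = 0.0911 s = 91.1048 ms
Processing delay = 4.6 ms
Total one-way latency = 95.7048 ms


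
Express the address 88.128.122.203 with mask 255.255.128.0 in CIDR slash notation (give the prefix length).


Binary: 11111111.11111111.10000000.00000000
Count leading 1s
Prefix: /17


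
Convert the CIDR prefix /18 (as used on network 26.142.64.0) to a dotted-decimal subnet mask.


/18 means 18 network bits, 14 host bits
Binary: 11111111111111111100000000000000
Mask: 255.255.192.0


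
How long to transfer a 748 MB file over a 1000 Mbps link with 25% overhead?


Effective throughput = 1000 * (1 - 25/100) = 750 Mbps
File size in Mb = 748 * 8 = 5984 Mb
Time = 5984 / 750
Time = 7.9787 seconds


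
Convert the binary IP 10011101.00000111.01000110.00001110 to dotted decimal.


10011101 = 157
00000111 = 7
01000110 = 70
00001110 = 14
IP: 157.7.70.14


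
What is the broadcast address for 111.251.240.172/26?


Network: 111.251.240.128/26
Host bits = 6
Set all host bits to 1:
Broadcast: 111.251.240.191


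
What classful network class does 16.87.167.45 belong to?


First octet: 16
Binary: 00010000
0xxxxxxx -> Class A (1-126)
Class A, default mask 255.0.0.0 (/8)


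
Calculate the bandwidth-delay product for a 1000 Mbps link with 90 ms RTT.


BDP = bandwidth * RTT
= 1000 Mbps * 90 ms
= 1000 * 1e6 * 90 / 1000 bits
= 90000000 bits
= 11250000 bytes
= 10986.3281 KB
BDP = 90000000 bits (11250000 bytes)


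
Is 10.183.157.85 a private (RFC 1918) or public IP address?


RFC 1918 private ranges:
  10.0.0.0/8 (10.0.0.0 - 10.255.255.255)
  172.16.0.0/12 (172.16.0.0 - 172.31.255.255)
  192.168.0.0/16 (192.168.0.0 - 192.168.255.255)
Private (in 10.0.0.0/8)


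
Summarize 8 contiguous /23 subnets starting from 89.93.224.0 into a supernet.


Original prefix: /23
Number of subnets: 8 = 2^3
New prefix = 23 - 3 = 20
Supernet: 89.93.224.0/20


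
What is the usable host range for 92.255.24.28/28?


Network: 92.255.24.16
Broadcast: 92.255.24.31
First usable = network + 1
Last usable = broadcast - 1
Range: 92.255.24.17 to 92.255.24.30


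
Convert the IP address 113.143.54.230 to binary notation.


113 = 01110001
143 = 10001111
54 = 00110110
230 = 11100110
Binary: 01110001.10001111.00110110.11100110


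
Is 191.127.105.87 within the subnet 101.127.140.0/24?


Subnet network: 101.127.140.0
Test IP AND mask: 191.127.105.0
No, 191.127.105.87 is not in 101.127.140.0/24


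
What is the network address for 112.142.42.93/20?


IP:   01110000.10001110.00101010.01011101
Mask: 11111111.11111111.11110000.00000000
AND operation:
Net:  01110000.10001110.00100000.00000000
Network: 112.142.32.0/20


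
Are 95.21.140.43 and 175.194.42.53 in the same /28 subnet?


Mask: 255.255.255.240
95.21.140.43 AND mask = 95.21.140.32
175.194.42.53 AND mask = 175.194.42.48
No, different subnets (95.21.140.32 vs 175.194.42.48)


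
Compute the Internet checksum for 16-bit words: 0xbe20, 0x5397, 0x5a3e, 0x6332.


Sum all words (with carry folding):
+ 0xbe20 = 0xbe20
+ 0x5397 = 0x11b8
+ 0x5a3e = 0x6bf6
+ 0x6332 = 0xcf28
One's complement: ~0xcf28
Checksum = 0x30d7


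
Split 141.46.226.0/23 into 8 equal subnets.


New prefix = 23 + 3 = 26
Each subnet has 64 addresses
  141.46.226.0/26
  141.46.226.64/26
  141.46.226.128/26
  141.46.226.192/26
  141.46.227.0/26
  141.46.227.64/26
  141.46.227.128/26
  141.46.227.192/26
Subnets: 141.46.226.0/26, 141.46.226.64/26, 141.46.226.128/26, 141.46.226.192/26, 141.46.227.0/26, 141.46.227.64/26, 141.46.227.128/26, 141.46.227.192/26


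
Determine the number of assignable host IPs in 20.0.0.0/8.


Host bits = 32 - 8 = 24
Total addresses = 2^24 = 16777216
Usable = total - 2 (network and broadcast)
Usable hosts: 16777214


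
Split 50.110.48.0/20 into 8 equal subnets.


New prefix = 20 + 3 = 23
Each subnet has 512 addresses
  50.110.48.0/23
  50.110.50.0/23
  50.110.52.0/23
  50.110.54.0/23
  50.110.56.0/23
  50.110.58.0/23
  50.110.60.0/23
  50.110.62.0/23
Subnets: 50.110.48.0/23, 50.110.50.0/23, 50.110.52.0/23, 50.110.54.0/23, 50.110.56.0/23, 50.110.58.0/23, 50.110.60.0/23, 50.110.62.0/23


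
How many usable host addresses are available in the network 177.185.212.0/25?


Host bits = 32 - 25 = 7
Total addresses = 2^7 = 128
Usable = total - 2 (network and broadcast)
Usable hosts: 126


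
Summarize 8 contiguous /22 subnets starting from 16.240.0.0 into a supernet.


Original prefix: /22
Number of subnets: 8 = 2^3
New prefix = 22 - 3 = 19
Supernet: 16.240.0.0/19


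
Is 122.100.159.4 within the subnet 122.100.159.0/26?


Subnet network: 122.100.159.0
Test IP AND mask: 122.100.159.0
Yes, 122.100.159.4 is in 122.100.159.0/26


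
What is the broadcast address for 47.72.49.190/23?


Network: 47.72.48.0/23
Host bits = 9
Set all host bits to 1:
Broadcast: 47.72.49.255


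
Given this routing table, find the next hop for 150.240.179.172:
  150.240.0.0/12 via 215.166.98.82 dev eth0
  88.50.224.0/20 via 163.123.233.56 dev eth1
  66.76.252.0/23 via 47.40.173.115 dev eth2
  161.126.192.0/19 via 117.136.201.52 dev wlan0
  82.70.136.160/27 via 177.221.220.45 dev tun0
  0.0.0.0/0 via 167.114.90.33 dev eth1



Longest prefix match for 150.240.179.172:
  /12 150.240.0.0: MATCH
  /20 88.50.224.0: no
  /23 66.76.252.0: no
  /19 161.126.192.0: no
  /27 82.70.136.160: no
  /0 0.0.0.0: MATCH
Selected: next-hop 215.166.98.82 via eth0 (matched /12)


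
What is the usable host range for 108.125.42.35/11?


Network: 108.96.0.0
Broadcast: 108.127.255.255
First usable = network + 1
Last usable = broadcast - 1
Range: 108.96.0.1 to 108.127.255.254


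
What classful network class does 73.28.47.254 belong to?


First octet: 73
Binary: 01001001
0xxxxxxx -> Class A (1-126)
Class A, default mask 255.0.0.0 (/8)


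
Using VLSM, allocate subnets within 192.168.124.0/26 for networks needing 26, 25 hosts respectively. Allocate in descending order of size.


26 hosts -> /27 (30 usable): 192.168.124.0/27
25 hosts -> /27 (30 usable): 192.168.124.32/27
Allocation: 192.168.124.0/27 (26 hosts, 30 usable); 192.168.124.32/27 (25 hosts, 30 usable)


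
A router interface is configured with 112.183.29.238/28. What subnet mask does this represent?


/28 means 28 network bits, 4 host bits
Binary: 11111111111111111111111111110000
Mask: 255.255.255.240


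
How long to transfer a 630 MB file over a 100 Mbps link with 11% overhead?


Effective throughput = 100 * (1 - 11/100) = 89 Mbps
File size in Mb = 630 * 8 = 5040 Mb
Time = 5040 / 89
Time = 56.6292 seconds


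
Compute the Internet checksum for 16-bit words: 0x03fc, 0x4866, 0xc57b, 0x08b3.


Sum all words (with carry folding):
+ 0x03fc = 0x03fc
+ 0x4866 = 0x4c62
+ 0xc57b = 0x11de
+ 0x08b3 = 0x1a91
One's complement: ~0x1a91
Checksum = 0xe56e


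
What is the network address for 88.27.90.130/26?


IP:   01011000.00011011.01011010.10000010
Mask: 11111111.11111111.11111111.11000000
AND operation:
Net:  01011000.00011011.01011010.10000000
Network: 88.27.90.128/26


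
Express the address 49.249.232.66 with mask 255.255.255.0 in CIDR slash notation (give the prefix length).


Binary: 11111111.11111111.11111111.00000000
Count leading 1s
Prefix: /24


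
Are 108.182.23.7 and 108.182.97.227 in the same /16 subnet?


Mask: 255.255.0.0
108.182.23.7 AND mask = 108.182.0.0
108.182.97.227 AND mask = 108.182.0.0
Yes, same subnet (108.182.0.0)


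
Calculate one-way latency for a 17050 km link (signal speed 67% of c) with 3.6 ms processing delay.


Speed = 0.67 * 3e5 km/s = 201000 km/s
Propagation delay = 17050 / 201000 = 0.0848 s = 84.8259 ms
Processing delay = 3.6 ms
Total one-way latency = 88.4259 ms


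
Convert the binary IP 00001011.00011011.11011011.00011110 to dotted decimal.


00001011 = 11
00011011 = 27
11011011 = 219
00011110 = 30
IP: 11.27.219.30


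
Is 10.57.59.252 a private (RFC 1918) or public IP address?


RFC 1918 private ranges:
  10.0.0.0/8 (10.0.0.0 - 10.255.255.255)
  172.16.0.0/12 (172.16.0.0 - 172.31.255.255)
  192.168.0.0/16 (192.168.0.0 - 192.168.255.255)
Private (in 10.0.0.0/8)


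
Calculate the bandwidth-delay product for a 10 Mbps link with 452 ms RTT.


BDP = bandwidth * RTT
= 10 Mbps * 452 ms
= 10 * 1e6 * 452 / 1000 bits
= 4520000 bits
= 565000 bytes
= 551.7578 KB
BDP = 4520000 bits (565000 bytes)


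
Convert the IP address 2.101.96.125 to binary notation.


2 = 00000010
101 = 01100101
96 = 01100000
125 = 01111101
Binary: 00000010.01100101.01100000.01111101


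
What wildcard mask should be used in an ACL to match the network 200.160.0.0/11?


Subnet mask: 255.224.0.0
Wildcard = 255.255.255.255 - subnet mask
255 - 255 = 0
255 - 224 = 31
255 - 0 = 255
255 - 0 = 255
Wildcard: 0.31.255.255


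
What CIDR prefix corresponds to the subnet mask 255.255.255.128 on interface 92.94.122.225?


Binary: 11111111.11111111.11111111.10000000
Count leading 1s
Prefix: /25


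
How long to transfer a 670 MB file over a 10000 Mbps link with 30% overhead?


Effective throughput = 10000 * (1 - 30/100) = 7000 Mbps
File size in Mb = 670 * 8 = 5360 Mb
Time = 5360 / 7000
Time = 0.7657 seconds


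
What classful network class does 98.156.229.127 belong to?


First octet: 98
Binary: 01100010
0xxxxxxx -> Class A (1-126)
Class A, default mask 255.0.0.0 (/8)


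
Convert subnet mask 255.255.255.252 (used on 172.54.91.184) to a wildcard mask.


Subnet mask: 255.255.255.252
Wildcard = 255.255.255.255 - subnet mask
255 - 255 = 0
255 - 255 = 0
255 - 255 = 0
255 - 252 = 3
Wildcard: 0.0.0.3


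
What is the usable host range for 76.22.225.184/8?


Network: 76.0.0.0
Broadcast: 76.255.255.255
First usable = network + 1
Last usable = broadcast - 1
Range: 76.0.0.1 to 76.255.255.254


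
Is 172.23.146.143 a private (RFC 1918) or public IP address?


RFC 1918 private ranges:
  10.0.0.0/8 (10.0.0.0 - 10.255.255.255)
  172.16.0.0/12 (172.16.0.0 - 172.31.255.255)
  192.168.0.0/16 (192.168.0.0 - 192.168.255.255)
Private (in 172.16.0.0/12)


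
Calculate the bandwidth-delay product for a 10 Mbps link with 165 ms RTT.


BDP = bandwidth * RTT
= 10 Mbps * 165 ms
= 10 * 1e6 * 165 / 1000 bits
= 1650000 bits
= 206250 bytes
= 201.416 KB
BDP = 1650000 bits (206250 bytes)


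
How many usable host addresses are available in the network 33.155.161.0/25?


Host bits = 32 - 25 = 7
Total addresses = 2^7 = 128
Usable = total - 2 (network and broadcast)
Usable hosts: 126


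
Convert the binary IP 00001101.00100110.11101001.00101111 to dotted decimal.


00001101 = 13
00100110 = 38
11101001 = 233
00101111 = 47
IP: 13.38.233.47


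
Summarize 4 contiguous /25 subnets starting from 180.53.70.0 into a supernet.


Original prefix: /25
Number of subnets: 4 = 2^2
New prefix = 25 - 2 = 23
Supernet: 180.53.70.0/23


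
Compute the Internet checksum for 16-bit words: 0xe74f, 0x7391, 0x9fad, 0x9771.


Sum all words (with carry folding):
+ 0xe74f = 0xe74f
+ 0x7391 = 0x5ae1
+ 0x9fad = 0xfa8e
+ 0x9771 = 0x9200
One's complement: ~0x9200
Checksum = 0x6dff


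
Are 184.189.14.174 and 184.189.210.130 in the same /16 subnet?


Mask: 255.255.0.0
184.189.14.174 AND mask = 184.189.0.0
184.189.210.130 AND mask = 184.189.0.0
Yes, same subnet (184.189.0.0)


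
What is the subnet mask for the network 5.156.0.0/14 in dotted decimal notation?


/14 means 14 network bits, 18 host bits
Binary: 11111111111111000000000000000000
Mask: 255.252.0.0


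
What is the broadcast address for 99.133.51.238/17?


Network: 99.133.0.0/17
Host bits = 15
Set all host bits to 1:
Broadcast: 99.133.127.255


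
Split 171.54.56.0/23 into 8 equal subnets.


New prefix = 23 + 3 = 26
Each subnet has 64 addresses
  171.54.56.0/26
  171.54.56.64/26
  171.54.56.128/26
  171.54.56.192/26
  171.54.57.0/26
  171.54.57.64/26
  171.54.57.128/26
  171.54.57.192/26
Subnets: 171.54.56.0/26, 171.54.56.64/26, 171.54.56.128/26, 171.54.56.192/26, 171.54.57.0/26, 171.54.57.64/26, 171.54.57.128/26, 171.54.57.192/26


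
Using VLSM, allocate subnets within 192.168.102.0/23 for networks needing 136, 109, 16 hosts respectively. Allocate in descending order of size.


136 hosts -> /24 (254 usable): 192.168.102.0/24
109 hosts -> /25 (126 usable): 192.168.103.0/25
16 hosts -> /27 (30 usable): 192.168.103.128/27
Allocation: 192.168.102.0/24 (136 hosts, 254 usable); 192.168.103.0/25 (109 hosts, 126 usable); 192.168.103.128/27 (16 hosts, 30 usable)


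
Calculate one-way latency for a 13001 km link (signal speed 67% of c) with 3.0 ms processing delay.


Speed = 0.67 * 3e5 km/s = 201000 km/s
Propagation delay = 13001 / 201000 = 0.0647 s = 64.6816 ms
Processing delay = 3.0 ms
Total one-way latency = 67.6816 ms


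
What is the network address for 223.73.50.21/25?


IP:   11011111.01001001.00110010.00010101
Mask: 11111111.11111111.11111111.10000000
AND operation:
Net:  11011111.01001001.00110010.00000000
Network: 223.73.50.0/25


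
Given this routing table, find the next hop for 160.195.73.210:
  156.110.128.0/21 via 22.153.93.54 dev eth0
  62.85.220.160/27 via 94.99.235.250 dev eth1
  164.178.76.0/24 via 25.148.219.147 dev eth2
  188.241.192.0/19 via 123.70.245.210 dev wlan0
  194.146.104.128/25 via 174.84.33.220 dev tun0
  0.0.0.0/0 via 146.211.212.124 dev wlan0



Longest prefix match for 160.195.73.210:
  /21 156.110.128.0: no
  /27 62.85.220.160: no
  /24 164.178.76.0: no
  /19 188.241.192.0: no
  /25 194.146.104.128: no
  /0 0.0.0.0: MATCH
Selected: next-hop 146.211.212.124 via wlan0 (matched /0)


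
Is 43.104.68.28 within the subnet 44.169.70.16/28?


Subnet network: 44.169.70.16
Test IP AND mask: 43.104.68.16
No, 43.104.68.28 is not in 44.169.70.16/28


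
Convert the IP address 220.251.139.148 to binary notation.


220 = 11011100
251 = 11111011
139 = 10001011
148 = 10010100
Binary: 11011100.11111011.10001011.10010100


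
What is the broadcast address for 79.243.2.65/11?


Network: 79.224.0.0/11
Host bits = 21
Set all host bits to 1:
Broadcast: 79.255.255.255


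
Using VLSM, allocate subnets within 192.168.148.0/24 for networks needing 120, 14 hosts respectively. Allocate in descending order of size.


120 hosts -> /25 (126 usable): 192.168.148.0/25
14 hosts -> /28 (14 usable): 192.168.148.128/28
Allocation: 192.168.148.0/25 (120 hosts, 126 usable); 192.168.148.128/28 (14 hosts, 14 usable)


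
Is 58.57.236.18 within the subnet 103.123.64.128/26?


Subnet network: 103.123.64.128
Test IP AND mask: 58.57.236.0
No, 58.57.236.18 is not in 103.123.64.128/26


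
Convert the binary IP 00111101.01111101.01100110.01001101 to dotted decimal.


00111101 = 61
01111101 = 125
01100110 = 102
01001101 = 77
IP: 61.125.102.77


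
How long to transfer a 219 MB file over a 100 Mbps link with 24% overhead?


Effective throughput = 100 * (1 - 24/100) = 76 Mbps
File size in Mb = 219 * 8 = 1752 Mb
Time = 1752 / 76
Time = 23.0526 seconds


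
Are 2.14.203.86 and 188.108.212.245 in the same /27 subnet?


Mask: 255.255.255.224
2.14.203.86 AND mask = 2.14.203.64
188.108.212.245 AND mask = 188.108.212.224
No, different subnets (2.14.203.64 vs 188.108.212.224)


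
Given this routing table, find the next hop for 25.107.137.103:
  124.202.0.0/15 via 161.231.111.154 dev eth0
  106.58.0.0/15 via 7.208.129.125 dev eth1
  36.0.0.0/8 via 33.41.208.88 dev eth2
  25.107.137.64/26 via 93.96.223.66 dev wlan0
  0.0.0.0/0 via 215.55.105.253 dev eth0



Longest prefix match for 25.107.137.103:
  /15 124.202.0.0: no
  /15 106.58.0.0: no
  /8 36.0.0.0: no
  /26 25.107.137.64: MATCH
  /0 0.0.0.0: MATCH
Selected: next-hop 93.96.223.66 via wlan0 (matched /26)


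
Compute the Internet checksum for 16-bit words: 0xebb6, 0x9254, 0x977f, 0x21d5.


Sum all words (with carry folding):
+ 0xebb6 = 0xebb6
+ 0x9254 = 0x7e0b
+ 0x977f = 0x158b
+ 0x21d5 = 0x3760
One's complement: ~0x3760
Checksum = 0xc89f


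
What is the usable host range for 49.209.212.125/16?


Network: 49.209.0.0
Broadcast: 49.209.255.255
First usable = network + 1
Last usable = broadcast - 1
Range: 49.209.0.1 to 49.209.255.254


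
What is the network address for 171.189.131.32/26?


IP:   10101011.10111101.10000011.00100000
Mask: 11111111.11111111.11111111.11000000
AND operation:
Net:  10101011.10111101.10000011.00000000
Network: 171.189.131.0/26


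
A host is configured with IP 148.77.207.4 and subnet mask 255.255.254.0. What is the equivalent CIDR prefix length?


Binary: 11111111.11111111.11111110.00000000
Count leading 1s
Prefix: /23


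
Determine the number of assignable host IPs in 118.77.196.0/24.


Host bits = 32 - 24 = 8
Total addresses = 2^8 = 256
Usable = total - 2 (network and broadcast)
Usable hosts: 254


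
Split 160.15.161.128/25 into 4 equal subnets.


New prefix = 25 + 2 = 27
Each subnet has 32 addresses
  160.15.161.128/27
  160.15.161.160/27
  160.15.161.192/27
  160.15.161.224/27
Subnets: 160.15.161.128/27, 160.15.161.160/27, 160.15.161.192/27, 160.15.161.224/27


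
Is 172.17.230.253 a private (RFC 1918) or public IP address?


RFC 1918 private ranges:
  10.0.0.0/8 (10.0.0.0 - 10.255.255.255)
  172.16.0.0/12 (172.16.0.0 - 172.31.255.255)
  192.168.0.0/16 (192.168.0.0 - 192.168.255.255)
Private (in 172.16.0.0/12)


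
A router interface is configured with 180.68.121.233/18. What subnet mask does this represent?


/18 means 18 network bits, 14 host bits
Binary: 11111111111111111100000000000000
Mask: 255.255.192.0


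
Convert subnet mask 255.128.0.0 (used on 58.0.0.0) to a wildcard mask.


Subnet mask: 255.128.0.0
Wildcard = 255.255.255.255 - subnet mask
255 - 255 = 0
255 - 128 = 127
255 - 0 = 255
255 - 0 = 255
Wildcard: 0.127.255.255


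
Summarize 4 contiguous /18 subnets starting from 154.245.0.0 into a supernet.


Original prefix: /18
Number of subnets: 4 = 2^2
New prefix = 18 - 2 = 16
Supernet: 154.245.0.0/16


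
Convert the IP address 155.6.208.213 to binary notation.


155 = 10011011
6 = 00000110
208 = 11010000
213 = 11010101
Binary: 10011011.00000110.11010000.11010101


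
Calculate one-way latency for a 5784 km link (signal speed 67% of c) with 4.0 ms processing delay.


Speed = 0.67 * 3e5 km/s = 201000 km/s
Propagation delay = 5784 / 201000 = 0.0288 s = 28.7761 ms
Processing delay = 4.0 ms
Total one-way latency = 32.7761 ms


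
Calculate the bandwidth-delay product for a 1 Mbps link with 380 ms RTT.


BDP = bandwidth * RTT
= 1 Mbps * 380 ms
= 1 * 1e6 * 380 / 1000 bits
= 380000 bits
= 47500 bytes
= 46.3867 KB
BDP = 380000 bits (47500 bytes)


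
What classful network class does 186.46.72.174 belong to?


First octet: 186
Binary: 10111010
10xxxxxx -> Class B (128-191)
Class B, default mask 255.255.0.0 (/16)


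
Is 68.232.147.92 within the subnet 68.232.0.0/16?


Subnet network: 68.232.0.0
Test IP AND mask: 68.232.0.0
Yes, 68.232.147.92 is in 68.232.0.0/16


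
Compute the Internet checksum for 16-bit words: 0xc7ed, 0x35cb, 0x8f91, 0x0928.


Sum all words (with carry folding):
+ 0xc7ed = 0xc7ed
+ 0x35cb = 0xfdb8
+ 0x8f91 = 0x8d4a
+ 0x0928 = 0x9672
One's complement: ~0x9672
Checksum = 0x698d


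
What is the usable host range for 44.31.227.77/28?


Network: 44.31.227.64
Broadcast: 44.31.227.79
First usable = network + 1
Last usable = broadcast - 1
Range: 44.31.227.65 to 44.31.227.78


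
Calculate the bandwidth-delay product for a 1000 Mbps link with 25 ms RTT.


BDP = bandwidth * RTT
= 1000 Mbps * 25 ms
= 1000 * 1e6 * 25 / 1000 bits
= 25000000 bits
= 3125000 bytes
= 3051.7578 KB
BDP = 25000000 bits (3125000 bytes)


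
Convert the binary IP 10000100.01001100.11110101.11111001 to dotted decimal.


10000100 = 132
01001100 = 76
11110101 = 245
11111001 = 249
IP: 132.76.245.249


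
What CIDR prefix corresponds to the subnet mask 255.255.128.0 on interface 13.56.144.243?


Binary: 11111111.11111111.10000000.00000000
Count leading 1s
Prefix: /17


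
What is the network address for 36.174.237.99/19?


IP:   00100100.10101110.11101101.01100011
Mask: 11111111.11111111.11100000.00000000
AND operation:
Net:  00100100.10101110.11100000.00000000
Network: 36.174.224.0/19


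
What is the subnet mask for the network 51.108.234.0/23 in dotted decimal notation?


/23 means 23 network bits, 9 host bits
Binary: 11111111111111111111111000000000
Mask: 255.255.254.0


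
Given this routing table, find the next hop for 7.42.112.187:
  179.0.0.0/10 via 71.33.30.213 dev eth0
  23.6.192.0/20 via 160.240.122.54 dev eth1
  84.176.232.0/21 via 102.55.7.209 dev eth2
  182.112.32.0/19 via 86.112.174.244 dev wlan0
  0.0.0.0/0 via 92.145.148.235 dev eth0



Longest prefix match for 7.42.112.187:
  /10 179.0.0.0: no
  /20 23.6.192.0: no
  /21 84.176.232.0: no
  /19 182.112.32.0: no
  /0 0.0.0.0: MATCH
Selected: next-hop 92.145.148.235 via eth0 (matched /0)


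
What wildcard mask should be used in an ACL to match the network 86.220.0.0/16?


Subnet mask: 255.255.0.0
Wildcard = 255.255.255.255 - subnet mask
255 - 255 = 0
255 - 255 = 0
255 - 0 = 255
255 - 0 = 255
Wildcard: 0.0.255.255


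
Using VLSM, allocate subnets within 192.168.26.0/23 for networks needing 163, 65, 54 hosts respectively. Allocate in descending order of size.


163 hosts -> /24 (254 usable): 192.168.26.0/24
65 hosts -> /25 (126 usable): 192.168.27.0/25
54 hosts -> /26 (62 usable): 192.168.27.128/26
Allocation: 192.168.26.0/24 (163 hosts, 254 usable); 192.168.27.0/25 (65 hosts, 126 usable); 192.168.27.128/26 (54 hosts, 62 usable)


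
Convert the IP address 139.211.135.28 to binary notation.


139 = 10001011
211 = 11010011
135 = 10000111
28 = 00011100
Binary: 10001011.11010011.10000111.00011100


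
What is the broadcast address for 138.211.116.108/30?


Network: 138.211.116.108/30
Host bits = 2
Set all host bits to 1:
Broadcast: 138.211.116.111


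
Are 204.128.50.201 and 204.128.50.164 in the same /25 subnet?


Mask: 255.255.255.128
204.128.50.201 AND mask = 204.128.50.128
204.128.50.164 AND mask = 204.128.50.128
Yes, same subnet (204.128.50.128)


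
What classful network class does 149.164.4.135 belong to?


First octet: 149
Binary: 10010101
10xxxxxx -> Class B (128-191)
Class B, default mask 255.255.0.0 (/16)


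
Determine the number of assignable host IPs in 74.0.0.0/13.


Host bits = 32 - 13 = 19
Total addresses = 2^19 = 524288
Usable = total - 2 (network and broadcast)
Usable hosts: 524286


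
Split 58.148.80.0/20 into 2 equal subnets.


New prefix = 20 + 1 = 21
Each subnet has 2048 addresses
  58.148.80.0/21
  58.148.88.0/21
Subnets: 58.148.80.0/21, 58.148.88.0/21


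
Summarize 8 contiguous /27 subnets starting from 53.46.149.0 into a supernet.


Original prefix: /27
Number of subnets: 8 = 2^3
New prefix = 27 - 3 = 24
Supernet: 53.46.149.0/24


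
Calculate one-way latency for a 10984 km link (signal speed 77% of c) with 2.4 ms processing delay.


Speed = 0.77 * 3e5 km/s = 231000 km/s
Propagation delay = 10984 / 231000 = 0.0475 s = 47.5498 ms
Processing delay = 2.4 ms
Total one-way latency = 49.9498 ms


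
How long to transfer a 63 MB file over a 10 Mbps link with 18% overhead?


Effective throughput = 10 * (1 - 18/100) = 8.2 Mbps
File size in Mb = 63 * 8 = 504 Mb
Time = 504 / 8.2
Time = 61.4634 seconds


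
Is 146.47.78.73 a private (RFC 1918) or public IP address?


RFC 1918 private ranges:
  10.0.0.0/8 (10.0.0.0 - 10.255.255.255)
  172.16.0.0/12 (172.16.0.0 - 172.31.255.255)
  192.168.0.0/16 (192.168.0.0 - 192.168.255.255)
Public (not in any RFC 1918 range)


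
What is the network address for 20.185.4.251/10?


IP:   00010100.10111001.00000100.11111011
Mask: 11111111.11000000.00000000.00000000
AND operation:
Net:  00010100.10000000.00000000.00000000
Network: 20.128.0.0/10


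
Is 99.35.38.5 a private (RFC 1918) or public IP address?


RFC 1918 private ranges:
  10.0.0.0/8 (10.0.0.0 - 10.255.255.255)
  172.16.0.0/12 (172.16.0.0 - 172.31.255.255)
  192.168.0.0/16 (192.168.0.0 - 192.168.255.255)
Public (not in any RFC 1918 range)


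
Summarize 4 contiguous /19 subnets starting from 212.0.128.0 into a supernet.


Original prefix: /19
Number of subnets: 4 = 2^2
New prefix = 19 - 2 = 17
Supernet: 212.0.128.0/17


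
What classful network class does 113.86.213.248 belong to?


First octet: 113
Binary: 01110001
0xxxxxxx -> Class A (1-126)
Class A, default mask 255.0.0.0 (/8)


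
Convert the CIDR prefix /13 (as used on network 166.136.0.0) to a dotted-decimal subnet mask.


/13 means 13 network bits, 19 host bits
Binary: 11111111111110000000000000000000
Mask: 255.248.0.0


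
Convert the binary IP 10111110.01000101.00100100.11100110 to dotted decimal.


10111110 = 190
01000101 = 69
00100100 = 36
11100110 = 230
IP: 190.69.36.230


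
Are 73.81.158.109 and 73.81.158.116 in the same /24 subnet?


Mask: 255.255.255.0
73.81.158.109 AND mask = 73.81.158.0
73.81.158.116 AND mask = 73.81.158.0
Yes, same subnet (73.81.158.0)


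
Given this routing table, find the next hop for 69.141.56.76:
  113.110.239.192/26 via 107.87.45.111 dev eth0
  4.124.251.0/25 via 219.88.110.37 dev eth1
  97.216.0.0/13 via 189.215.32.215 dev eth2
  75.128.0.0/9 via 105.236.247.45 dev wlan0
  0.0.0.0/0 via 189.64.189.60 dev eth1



Longest prefix match for 69.141.56.76:
  /26 113.110.239.192: no
  /25 4.124.251.0: no
  /13 97.216.0.0: no
  /9 75.128.0.0: no
  /0 0.0.0.0: MATCH
Selected: next-hop 189.64.189.60 via eth1 (matched /0)


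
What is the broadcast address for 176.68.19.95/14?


Network: 176.68.0.0/14
Host bits = 18
Set all host bits to 1:
Broadcast: 176.71.255.255


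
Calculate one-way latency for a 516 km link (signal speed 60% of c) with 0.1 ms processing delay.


Speed = 0.6 * 3e5 km/s = 180000 km/s
Propagation delay = 516 / 180000 = 0.0029 s = 2.8667 ms
Processing delay = 0.1 ms
Total one-way latency = 2.9667 ms


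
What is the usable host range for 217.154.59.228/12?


Network: 217.144.0.0
Broadcast: 217.159.255.255
First usable = network + 1
Last usable = broadcast - 1
Range: 217.144.0.1 to 217.159.255.254


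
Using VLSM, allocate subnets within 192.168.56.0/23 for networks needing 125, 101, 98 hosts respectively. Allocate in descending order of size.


125 hosts -> /25 (126 usable): 192.168.56.0/25
101 hosts -> /25 (126 usable): 192.168.56.128/25
98 hosts -> /25 (126 usable): 192.168.57.0/25
Allocation: 192.168.56.0/25 (125 hosts, 126 usable); 192.168.56.128/25 (101 hosts, 126 usable); 192.168.57.0/25 (98 hosts, 126 usable)


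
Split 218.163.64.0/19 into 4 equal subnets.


New prefix = 19 + 2 = 21
Each subnet has 2048 addresses
  218.163.64.0/21
  218.163.72.0/21
  218.163.80.0/21
  218.163.88.0/21
Subnets: 218.163.64.0/21, 218.163.72.0/21, 218.163.80.0/21, 218.163.88.0/21


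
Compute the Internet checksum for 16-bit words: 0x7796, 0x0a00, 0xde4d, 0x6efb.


Sum all words (with carry folding):
+ 0x7796 = 0x7796
+ 0x0a00 = 0x8196
+ 0xde4d = 0x5fe4
+ 0x6efb = 0xcedf
One's complement: ~0xcedf
Checksum = 0x3120


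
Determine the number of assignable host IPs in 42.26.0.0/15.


Host bits = 32 - 15 = 17
Total addresses = 2^17 = 131072
Usable = total - 2 (network and broadcast)
Usable hosts: 131070


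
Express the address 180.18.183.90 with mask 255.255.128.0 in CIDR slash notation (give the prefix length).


Binary: 11111111.11111111.10000000.00000000
Count leading 1s
Prefix: /17


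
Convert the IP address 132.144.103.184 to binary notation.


132 = 10000100
144 = 10010000
103 = 01100111
184 = 10111000
Binary: 10000100.10010000.01100111.10111000


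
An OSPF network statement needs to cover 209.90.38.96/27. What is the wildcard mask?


Subnet mask: 255.255.255.224
Wildcard = 255.255.255.255 - subnet mask
255 - 255 = 0
255 - 255 = 0
255 - 255 = 0
255 - 224 = 31
Wildcard: 0.0.0.31


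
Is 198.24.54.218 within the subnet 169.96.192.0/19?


Subnet network: 169.96.192.0
Test IP AND mask: 198.24.32.0
No, 198.24.54.218 is not in 169.96.192.0/19


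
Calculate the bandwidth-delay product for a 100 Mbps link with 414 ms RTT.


BDP = bandwidth * RTT
= 100 Mbps * 414 ms
= 100 * 1e6 * 414 / 1000 bits
= 41400000 bits
= 5175000 bytes
= 5053.7109 KB
BDP = 41400000 bits (5175000 bytes)


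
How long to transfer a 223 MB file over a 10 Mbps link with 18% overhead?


Effective throughput = 10 * (1 - 18/100) = 8.2 Mbps
File size in Mb = 223 * 8 = 1784 Mb
Time = 1784 / 8.2
Time = 217.561 seconds


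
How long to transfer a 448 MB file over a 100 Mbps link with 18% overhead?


Effective throughput = 100 * (1 - 18/100) = 82 Mbps
File size in Mb = 448 * 8 = 3584 Mb
Time = 3584 / 82
Time = 43.7073 seconds


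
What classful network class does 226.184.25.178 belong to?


First octet: 226
Binary: 11100010
1110xxxx -> Class D (224-239)
Class D (multicast), default mask N/A


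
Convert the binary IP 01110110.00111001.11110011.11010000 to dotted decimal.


01110110 = 118
00111001 = 57
11110011 = 243
11010000 = 208
IP: 118.57.243.208


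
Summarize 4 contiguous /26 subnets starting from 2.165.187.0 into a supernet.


Original prefix: /26
Number of subnets: 4 = 2^2
New prefix = 26 - 2 = 24
Supernet: 2.165.187.0/24


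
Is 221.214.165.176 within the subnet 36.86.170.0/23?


Subnet network: 36.86.170.0
Test IP AND mask: 221.214.164.0
No, 221.214.165.176 is not in 36.86.170.0/23


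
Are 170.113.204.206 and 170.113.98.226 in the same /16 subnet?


Mask: 255.255.0.0
170.113.204.206 AND mask = 170.113.0.0
170.113.98.226 AND mask = 170.113.0.0
Yes, same subnet (170.113.0.0)


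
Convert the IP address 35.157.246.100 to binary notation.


35 = 00100011
157 = 10011101
246 = 11110110
100 = 01100100
Binary: 00100011.10011101.11110110.01100100


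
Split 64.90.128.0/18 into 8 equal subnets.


New prefix = 18 + 3 = 21
Each subnet has 2048 addresses
  64.90.128.0/21
  64.90.136.0/21
  64.90.144.0/21
  64.90.152.0/21
  64.90.160.0/21
  64.90.168.0/21
  64.90.176.0/21
  64.90.184.0/21
Subnets: 64.90.128.0/21, 64.90.136.0/21, 64.90.144.0/21, 64.90.152.0/21, 64.90.160.0/21, 64.90.168.0/21, 64.90.176.0/21, 64.90.184.0/21


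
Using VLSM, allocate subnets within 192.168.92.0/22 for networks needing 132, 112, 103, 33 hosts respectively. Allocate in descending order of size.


132 hosts -> /24 (254 usable): 192.168.92.0/24
112 hosts -> /25 (126 usable): 192.168.93.0/25
103 hosts -> /25 (126 usable): 192.168.93.128/25
33 hosts -> /26 (62 usable): 192.168.94.0/26
Allocation: 192.168.92.0/24 (132 hosts, 254 usable); 192.168.93.0/25 (112 hosts, 126 usable); 192.168.93.128/25 (103 hosts, 126 usable); 192.168.94.0/26 (33 hosts, 62 usable)


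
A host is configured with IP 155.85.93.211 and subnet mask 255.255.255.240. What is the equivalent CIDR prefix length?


Binary: 11111111.11111111.11111111.11110000
Count leading 1s
Prefix: /28


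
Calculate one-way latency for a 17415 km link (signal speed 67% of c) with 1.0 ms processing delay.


Speed = 0.67 * 3e5 km/s = 201000 km/s
Propagation delay = 17415 / 201000 = 0.0866 s = 86.6418 ms
Processing delay = 1.0 ms
Total one-way latency = 87.6418 ms


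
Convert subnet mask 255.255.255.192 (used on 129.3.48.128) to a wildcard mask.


Subnet mask: 255.255.255.192
Wildcard = 255.255.255.255 - subnet mask
255 - 255 = 0
255 - 255 = 0
255 - 255 = 0
255 - 192 = 63
Wildcard: 0.0.0.63


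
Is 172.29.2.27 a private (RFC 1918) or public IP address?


RFC 1918 private ranges:
  10.0.0.0/8 (10.0.0.0 - 10.255.255.255)
  172.16.0.0/12 (172.16.0.0 - 172.31.255.255)
  192.168.0.0/16 (192.168.0.0 - 192.168.255.255)
Private (in 172.16.0.0/12)


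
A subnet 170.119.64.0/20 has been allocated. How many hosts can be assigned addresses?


Host bits = 32 - 20 = 12
Total addresses = 2^12 = 4096
Usable = total - 2 (network and broadcast)
Usable hosts: 4094


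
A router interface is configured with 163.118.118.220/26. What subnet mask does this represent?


/26 means 26 network bits, 6 host bits
Binary: 11111111111111111111111111000000
Mask: 255.255.255.192


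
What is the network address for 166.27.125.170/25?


IP:   10100110.00011011.01111101.10101010
Mask: 11111111.11111111.11111111.10000000
AND operation:
Net:  10100110.00011011.01111101.10000000
Network: 166.27.125.128/25


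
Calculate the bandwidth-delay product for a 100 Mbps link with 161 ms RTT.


BDP = bandwidth * RTT
= 100 Mbps * 161 ms
= 100 * 1e6 * 161 / 1000 bits
= 16100000 bits
= 2012500 bytes
= 1965.332 KB
BDP = 16100000 bits (2012500 bytes)


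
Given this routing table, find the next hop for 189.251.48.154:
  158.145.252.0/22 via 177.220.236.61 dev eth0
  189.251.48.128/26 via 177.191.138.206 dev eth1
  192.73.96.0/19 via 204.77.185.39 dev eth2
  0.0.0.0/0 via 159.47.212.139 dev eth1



Longest prefix match for 189.251.48.154:
  /22 158.145.252.0: no
  /26 189.251.48.128: MATCH
  /19 192.73.96.0: no
  /0 0.0.0.0: MATCH
Selected: next-hop 177.191.138.206 via eth1 (matched /26)


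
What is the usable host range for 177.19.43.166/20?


Network: 177.19.32.0
Broadcast: 177.19.47.255
First usable = network + 1
Last usable = broadcast - 1
Range: 177.19.32.1 to 177.19.47.254


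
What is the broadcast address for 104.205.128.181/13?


Network: 104.200.0.0/13
Host bits = 19
Set all host bits to 1:
Broadcast: 104.207.255.255


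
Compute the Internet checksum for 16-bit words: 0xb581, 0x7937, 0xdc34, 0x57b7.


Sum all words (with carry folding):
+ 0xb581 = 0xb581
+ 0x7937 = 0x2eb9
+ 0xdc34 = 0x0aee
+ 0x57b7 = 0x62a5
One's complement: ~0x62a5
Checksum = 0x9d5a


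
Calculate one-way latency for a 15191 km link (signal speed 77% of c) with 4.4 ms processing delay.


Speed = 0.77 * 3e5 km/s = 231000 km/s
Propagation delay = 15191 / 231000 = 0.0658 s = 65.7619 ms
Processing delay = 4.4 ms
Total one-way latency = 70.1619 ms


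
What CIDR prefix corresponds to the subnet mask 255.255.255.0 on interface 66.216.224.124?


Binary: 11111111.11111111.11111111.00000000
Count leading 1s
Prefix: /24


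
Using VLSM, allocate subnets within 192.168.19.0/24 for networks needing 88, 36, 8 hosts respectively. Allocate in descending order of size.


88 hosts -> /25 (126 usable): 192.168.19.0/25
36 hosts -> /26 (62 usable): 192.168.19.128/26
8 hosts -> /28 (14 usable): 192.168.19.192/28
Allocation: 192.168.19.0/25 (88 hosts, 126 usable); 192.168.19.128/26 (36 hosts, 62 usable); 192.168.19.192/28 (8 hosts, 14 usable)


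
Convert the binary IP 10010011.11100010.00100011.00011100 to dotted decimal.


10010011 = 147
11100010 = 226
00100011 = 35
00011100 = 28
IP: 147.226.35.28


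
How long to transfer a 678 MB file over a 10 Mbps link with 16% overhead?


Effective throughput = 10 * (1 - 16/100) = 8.4 Mbps
File size in Mb = 678 * 8 = 5424 Mb
Time = 5424 / 8.4
Time = 645.7143 seconds


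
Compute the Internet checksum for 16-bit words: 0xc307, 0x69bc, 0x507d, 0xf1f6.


Sum all words (with carry folding):
+ 0xc307 = 0xc307
+ 0x69bc = 0x2cc4
+ 0x507d = 0x7d41
+ 0xf1f6 = 0x6f38
One's complement: ~0x6f38
Checksum = 0x90c7


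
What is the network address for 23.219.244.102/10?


IP:   00010111.11011011.11110100.01100110
Mask: 11111111.11000000.00000000.00000000
AND operation:
Net:  00010111.11000000.00000000.00000000
Network: 23.192.0.0/10


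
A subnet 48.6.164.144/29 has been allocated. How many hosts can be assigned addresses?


Host bits = 32 - 29 = 3
Total addresses = 2^3 = 8
Usable = total - 2 (network and broadcast)
Usable hosts: 6


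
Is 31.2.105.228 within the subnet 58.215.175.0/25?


Subnet network: 58.215.175.0
Test IP AND mask: 31.2.105.128
No, 31.2.105.228 is not in 58.215.175.0/25


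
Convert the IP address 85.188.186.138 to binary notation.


85 = 01010101
188 = 10111100
186 = 10111010
138 = 10001010
Binary: 01010101.10111100.10111010.10001010


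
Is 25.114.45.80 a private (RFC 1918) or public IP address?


RFC 1918 private ranges:
  10.0.0.0/8 (10.0.0.0 - 10.255.255.255)
  172.16.0.0/12 (172.16.0.0 - 172.31.255.255)
  192.168.0.0/16 (192.168.0.0 - 192.168.255.255)
Public (not in any RFC 1918 range)


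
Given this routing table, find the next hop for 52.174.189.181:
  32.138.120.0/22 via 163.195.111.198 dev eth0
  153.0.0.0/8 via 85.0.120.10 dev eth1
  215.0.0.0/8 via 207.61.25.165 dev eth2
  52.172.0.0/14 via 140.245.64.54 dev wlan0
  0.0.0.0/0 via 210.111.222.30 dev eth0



Longest prefix match for 52.174.189.181:
  /22 32.138.120.0: no
  /8 153.0.0.0: no
  /8 215.0.0.0: no
  /14 52.172.0.0: MATCH
  /0 0.0.0.0: MATCH
Selected: next-hop 140.245.64.54 via wlan0 (matched /14)


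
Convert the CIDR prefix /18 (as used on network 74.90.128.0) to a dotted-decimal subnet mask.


/18 means 18 network bits, 14 host bits
Binary: 11111111111111111100000000000000
Mask: 255.255.192.0


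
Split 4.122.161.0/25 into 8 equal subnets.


New prefix = 25 + 3 = 28
Each subnet has 16 addresses
  4.122.161.0/28
  4.122.161.16/28
  4.122.161.32/28
  4.122.161.48/28
  4.122.161.64/28
  4.122.161.80/28
  4.122.161.96/28
  4.122.161.112/28
Subnets: 4.122.161.0/28, 4.122.161.16/28, 4.122.161.32/28, 4.122.161.48/28, 4.122.161.64/28, 4.122.161.80/28, 4.122.161.96/28, 4.122.161.112/28


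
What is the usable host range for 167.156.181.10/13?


Network: 167.152.0.0
Broadcast: 167.159.255.255
First usable = network + 1
Last usable = broadcast - 1
Range: 167.152.0.1 to 167.159.255.254


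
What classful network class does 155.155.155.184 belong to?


First octet: 155
Binary: 10011011
10xxxxxx -> Class B (128-191)
Class B, default mask 255.255.0.0 (/16)


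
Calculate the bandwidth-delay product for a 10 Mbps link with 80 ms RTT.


BDP = bandwidth * RTT
= 10 Mbps * 80 ms
= 10 * 1e6 * 80 / 1000 bits
= 800000 bits
= 100000 bytes
= 97.6562 KB
BDP = 800000 bits (100000 bytes)


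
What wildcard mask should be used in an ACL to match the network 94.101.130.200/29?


Subnet mask: 255.255.255.248
Wildcard = 255.255.255.255 - subnet mask
255 - 255 = 0
255 - 255 = 0
255 - 255 = 0
255 - 248 = 7
Wildcard: 0.0.0.7


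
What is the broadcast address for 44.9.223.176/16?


Network: 44.9.0.0/16
Host bits = 16
Set all host bits to 1:
Broadcast: 44.9.255.255


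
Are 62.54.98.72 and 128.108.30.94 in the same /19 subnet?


Mask: 255.255.224.0
62.54.98.72 AND mask = 62.54.96.0
128.108.30.94 AND mask = 128.108.0.0
No, different subnets (62.54.96.0 vs 128.108.0.0)
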